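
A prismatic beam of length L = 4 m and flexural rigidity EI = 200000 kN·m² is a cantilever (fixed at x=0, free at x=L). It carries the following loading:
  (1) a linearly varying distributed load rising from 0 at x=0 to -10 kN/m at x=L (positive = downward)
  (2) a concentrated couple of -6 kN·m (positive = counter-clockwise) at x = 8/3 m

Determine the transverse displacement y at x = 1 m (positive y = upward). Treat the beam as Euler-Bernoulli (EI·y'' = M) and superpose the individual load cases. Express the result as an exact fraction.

y(1) = 977/9600000 m

Load 1 — triangular load w₀=-10 kN/m (0→w₀ over full span):
  y_1 = (w₀Lx³/12-w₀L²x²/6-w₀x⁵/(120L))/EI = ((-10)·4·1³/12-(-10)·4²·1²/6-(-10)·1⁵/(120·4))/200000 = 1121/9600000 m
Load 2 — applied couple M₀=-6 kN·m at a=8/3 m (b=L-a=4/3):
  y_2 = M₀x²/(2EI)  [x≤a] = (-6)·1²/(2·200000) = -3/200000 m
Superposition: y = Σ y_i = 977/9600000 m ≈ 0.000102 m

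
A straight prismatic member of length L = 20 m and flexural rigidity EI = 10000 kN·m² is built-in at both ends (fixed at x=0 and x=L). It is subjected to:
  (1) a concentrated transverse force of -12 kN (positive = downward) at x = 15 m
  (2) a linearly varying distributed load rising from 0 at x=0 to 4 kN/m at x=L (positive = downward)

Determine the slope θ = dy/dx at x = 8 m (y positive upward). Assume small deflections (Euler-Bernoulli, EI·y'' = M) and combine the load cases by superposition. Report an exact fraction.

θ(8) = -117/25000 rad

Load 1 — point force P=-12 kN at a=15 m (b=L-a=5):
  θ_1 = -Pb²x(2aL-(3a+b)x)/(2L³EI)  [x≤a] = -(-12)·5²·8·(2·15·20-(3·15+5)·8)/(2·20³·10000) = 3/1000 rad
Load 2 — triangular load w₀=4 kN/m (0→w₀ over full span):
  θ_2 = -w₀(2x(L-x)(L-2x)(x+2L)+x²(L-x)²)/(120LEI) = -4·(2·8·(20-8)·(20-2·8)·(8+2·20)+8²·(20-8)²)/(120·20·10000) = -24/3125 rad
Superposition: θ = Σ θ_i = -117/25000 rad ≈ -0.004680 rad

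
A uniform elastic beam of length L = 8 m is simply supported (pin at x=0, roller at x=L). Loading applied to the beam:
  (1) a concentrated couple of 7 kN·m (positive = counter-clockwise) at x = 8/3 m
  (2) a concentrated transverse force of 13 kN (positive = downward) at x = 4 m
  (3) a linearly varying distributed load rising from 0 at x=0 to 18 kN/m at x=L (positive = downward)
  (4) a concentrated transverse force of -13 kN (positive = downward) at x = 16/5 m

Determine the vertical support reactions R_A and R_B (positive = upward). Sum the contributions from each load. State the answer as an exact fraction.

R_A = 943/40 kN, R_B = 1937/40 kN

Load 1 — applied couple M₀=7 kN·m at a=8/3 m (b=L-a=16/3):
  R_A = M₀/L = 7/8 kN
  R_B = -M₀/L = -7/8 kN
Load 2 — point force P=13 kN at a=4 m (b=L-a=4):
  R_A = Pb/L = 13·4/8 = 13/2 kN
  R_B = Pa/L = 13·4/8 = 13/2 kN
Load 3 — triangular load w₀=18 kN/m (0→w₀ over full span):
  R_A = w₀L/6 = 18·8/6 = 24 kN
  R_B = w₀L/3 = 18·8/3 = 48 kN
Load 4 — point force P=-13 kN at a=16/5 m (b=L-a=24/5):
  R_A = Pb/L = (-13)·(24/5)/8 = -39/5 kN
  R_B = Pa/L = (-13)·(16/5)/8 = -26/5 kN
Superposition: R_A = 943/40 kN, R_B = 1937/40 kN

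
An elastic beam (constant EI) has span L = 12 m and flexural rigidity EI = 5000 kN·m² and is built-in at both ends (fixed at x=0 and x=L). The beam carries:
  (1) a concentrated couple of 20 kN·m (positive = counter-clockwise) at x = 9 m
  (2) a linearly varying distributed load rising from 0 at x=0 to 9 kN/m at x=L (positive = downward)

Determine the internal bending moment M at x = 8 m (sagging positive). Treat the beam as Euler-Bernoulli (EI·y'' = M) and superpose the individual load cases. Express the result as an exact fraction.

Load 1 — applied couple M₀=20 kN·m at a=9 m (b=L-a=3):
  M_1 = R_Ax - M_A  [x≤a] with R_A=15/8, M_A=25/4 = (15/8)·8 - (25/4) = 35/4 kN·m
Load 2 — triangular load w₀=9 kN/m (0→w₀ over full span):
  M_2 = 3w₀Lx/20 - w₀L²/30 - w₀x³/(6L) = 3·9·12·8/20 - 9·12²/30 - 9·8³/(6·12) = 112/5 kN·m
Superposition: M = Σ M_i = 623/20 kN·m ≈ 31.150000 kN·m

M(8) = 623/20 kN·m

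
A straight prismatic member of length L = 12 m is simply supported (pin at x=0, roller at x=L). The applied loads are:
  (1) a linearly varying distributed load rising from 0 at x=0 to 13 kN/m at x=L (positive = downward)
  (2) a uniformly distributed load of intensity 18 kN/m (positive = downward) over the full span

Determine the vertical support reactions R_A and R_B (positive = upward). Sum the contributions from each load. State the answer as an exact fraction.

R_A = 134 kN, R_B = 160 kN

Load 1 — triangular load w₀=13 kN/m (0→w₀ over full span):
  R_A = w₀L/6 = 13·12/6 = 26 kN
  R_B = w₀L/3 = 13·12/3 = 52 kN
Load 2 — uniform load w=18 kN/m over full span:
  R_A = wL/2 = 18·12/2 = 108 kN
  R_B = wL/2 = 18·12/2 = 108 kN
Superposition: R_A = 134 kN, R_B = 160 kN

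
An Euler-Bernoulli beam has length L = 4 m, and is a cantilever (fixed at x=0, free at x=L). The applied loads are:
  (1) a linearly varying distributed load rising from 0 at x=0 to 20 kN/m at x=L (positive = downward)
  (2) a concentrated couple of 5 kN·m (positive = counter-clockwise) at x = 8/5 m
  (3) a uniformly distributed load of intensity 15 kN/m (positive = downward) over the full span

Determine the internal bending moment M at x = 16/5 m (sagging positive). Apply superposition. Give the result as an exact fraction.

Load 1 — triangular load w₀=20 kN/m (0→w₀ over full span):
  M_1 = w₀Lx/2 - w₀L²/3 - w₀x³/(6L) = 20·4·(16/5)/2 - 20·4²/3 - 20·(16/5)³/(6·4) = -448/75 kN·m
Load 2 — applied couple M₀=5 kN·m at a=8/5 m (b=L-a=12/5):
  M_2 = 0  [x>a] = 0 kN·m
Load 3 — uniform load w=15 kN/m over full span:
  M_3 = -w(L-x)²/2 = -15·(4-(16/5))²/2 = -24/5 kN·m
Superposition: M = Σ M_i = -808/75 kN·m ≈ -10.773333 kN·m

M(16/5) = -808/75 kN·m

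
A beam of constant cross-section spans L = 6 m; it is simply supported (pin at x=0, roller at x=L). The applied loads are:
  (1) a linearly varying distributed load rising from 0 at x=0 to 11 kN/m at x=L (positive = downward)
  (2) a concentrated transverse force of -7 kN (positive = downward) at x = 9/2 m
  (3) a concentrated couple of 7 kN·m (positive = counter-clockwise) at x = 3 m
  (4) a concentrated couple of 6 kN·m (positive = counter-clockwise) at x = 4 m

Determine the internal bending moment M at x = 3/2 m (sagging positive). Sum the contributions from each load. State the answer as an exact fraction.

M(3/2) = 515/32 kN·m

Load 1 — triangular load w₀=11 kN/m (0→w₀ over full span):
  M_1 = w₀Lx/6 - w₀x³/(6L) = 11·6·(3/2)/6 - 11·(3/2)³/(6·6) = 495/32 kN·m
Load 2 — point force P=-7 kN at a=9/2 m (b=L-a=3/2):
  M_2 = Pbx/L  [x≤a] = (-7)·(3/2)·(3/2)/6 = -21/8 kN·m
Load 3 — applied couple M₀=7 kN·m at a=3 m (b=L-a=3):
  M_3 = M₀x/L  [x≤a] = 7·(3/2)/6 = 7/4 kN·m
Load 4 — applied couple M₀=6 kN·m at a=4 m (b=L-a=2):
  M_4 = M₀x/L  [x≤a] = 6·(3/2)/6 = 3/2 kN·m
Superposition: M = Σ M_i = 515/32 kN·m ≈ 16.093750 kN·m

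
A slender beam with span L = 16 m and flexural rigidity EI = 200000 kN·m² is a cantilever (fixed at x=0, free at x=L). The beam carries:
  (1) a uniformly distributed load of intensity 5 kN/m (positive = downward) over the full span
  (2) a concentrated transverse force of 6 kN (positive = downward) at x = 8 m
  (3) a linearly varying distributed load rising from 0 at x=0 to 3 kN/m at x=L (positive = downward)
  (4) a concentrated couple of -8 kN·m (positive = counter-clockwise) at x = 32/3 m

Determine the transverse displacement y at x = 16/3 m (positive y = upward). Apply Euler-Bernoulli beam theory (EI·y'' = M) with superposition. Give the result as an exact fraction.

y(16/3) = -207568/3796875 m

Load 1 — uniform load w=5 kN/m over full span:
  y_1 = -wx²(x²-4Lx+6L²)/(24EI) = -5·(16/3)²·((16/3)²-4·16·(16/3)+6·16²)/(24·200000) = -5504/151875 m
Load 2 — point force P=6 kN at a=8 m (b=L-a=8):
  y_2 = -Px²(3a-x)/(6EI)  [x≤a] = -6·(16/3)²·(3·8-(16/3))/(6·200000) = -224/84375 m
Load 3 — triangular load w₀=3 kN/m (0→w₀ over full span):
  y_3 = (w₀Lx³/12-w₀L²x²/6-w₀x⁵/(120L))/EI = (3·16·(16/3)³/12-3·16²·(16/3)²/6-3·(16/3)⁵/(120·16))/200000 = -57728/3796875 m
Load 4 — applied couple M₀=-8 kN·m at a=32/3 m (b=L-a=16/3):
  y_4 = M₀x²/(2EI)  [x≤a] = (-8)·(16/3)²/(2·200000) = -16/28125 m
Superposition: y = Σ y_i = -207568/3796875 m ≈ -0.054668 m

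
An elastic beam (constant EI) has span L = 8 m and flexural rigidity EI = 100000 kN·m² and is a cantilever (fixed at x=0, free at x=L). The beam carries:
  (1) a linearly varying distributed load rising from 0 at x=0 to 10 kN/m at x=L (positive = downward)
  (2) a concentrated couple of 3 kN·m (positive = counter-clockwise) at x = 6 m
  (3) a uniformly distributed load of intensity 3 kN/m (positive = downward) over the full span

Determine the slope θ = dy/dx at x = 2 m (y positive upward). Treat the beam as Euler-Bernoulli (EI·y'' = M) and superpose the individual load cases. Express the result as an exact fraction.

Load 1 — triangular load w₀=10 kN/m (0→w₀ over full span):
  θ_1 = (w₀Lx²/4-w₀L²x/3-w₀x⁴/(24L))/EI = (10·8·2²/4-10·8²·2/3-10·2⁴/(24·8))/100000 = -139/40000 rad
Load 2 — applied couple M₀=3 kN·m at a=6 m (b=L-a=2):
  θ_2 = M₀x/EI  [x≤a] = 3·2/100000 = 3/50000 rad
Load 3 — uniform load w=3 kN/m over full span:
  θ_3 = -wx(x²-3Lx+3L²)/(6EI) = -3·2·(2²-3·8·2+3·8²)/(6·100000) = -37/25000 rad
Superposition: θ = Σ θ_i = -979/200000 rad ≈ -0.004895 rad

θ(2) = -979/200000 rad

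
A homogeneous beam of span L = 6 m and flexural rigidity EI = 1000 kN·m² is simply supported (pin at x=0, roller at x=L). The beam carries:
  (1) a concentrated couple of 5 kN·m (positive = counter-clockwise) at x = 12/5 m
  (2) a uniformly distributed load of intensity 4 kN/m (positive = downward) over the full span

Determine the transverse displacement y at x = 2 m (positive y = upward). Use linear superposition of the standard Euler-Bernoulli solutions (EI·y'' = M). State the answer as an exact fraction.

y(2) = -1277/22500 m

Load 1 — applied couple M₀=5 kN·m at a=12/5 m (b=L-a=18/5):
  y_1 = (M₀x³/(6L)+C₁x)/EI  [x≤a] with C₁=M₀(3b²-L²)/(6L)=2/5 = (5·2³/(6·6)+(2/5)·2)/1000 = 43/22500 m
Load 2 — uniform load w=4 kN/m over full span:
  y_2 = -wx(L³-2Lx²+x³)/(24EI) = -4·2·(6³-2·6·2²+2³)/(24·1000) = -22/375 m
Superposition: y = Σ y_i = -1277/22500 m ≈ -0.056756 m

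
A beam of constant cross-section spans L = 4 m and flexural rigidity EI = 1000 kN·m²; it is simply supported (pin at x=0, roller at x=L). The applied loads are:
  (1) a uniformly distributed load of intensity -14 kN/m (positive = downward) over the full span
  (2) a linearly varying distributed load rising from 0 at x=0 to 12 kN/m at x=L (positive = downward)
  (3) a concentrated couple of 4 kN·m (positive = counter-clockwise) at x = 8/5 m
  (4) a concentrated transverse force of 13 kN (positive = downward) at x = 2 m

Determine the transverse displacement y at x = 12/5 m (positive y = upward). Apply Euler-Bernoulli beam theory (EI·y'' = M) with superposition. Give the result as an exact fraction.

Load 1 — uniform load w=-14 kN/m over full span:
  y_1 = -wx(L³-2Lx²+x³)/(24EI) = -(-14)·(12/5)·(4³-2·4·(12/5)²+(12/5)³)/(24·1000) = 3472/78125 m
Load 2 — triangular load w₀=12 kN/m (0→w₀ over full span):
  y_2 = -w₀x(7L⁴-10L²x²+3x⁴)/(360LEI) = -12·(12/5)·(7·4⁴-10·4²·(12/5)²+3·(12/5)⁴)/(360·4·1000) = -37888/1953125 m
Load 3 — applied couple M₀=4 kN·m at a=8/5 m (b=L-a=12/5):
  y_3 = (M₀x³/(6L)-M₀(x-a)²/2+C₁x)/EI  [x>a] with C₁=M₀(3b²-L²)/(6L)=16/75 = (4·(12/5)³/(6·4)-4·((12/5)-(8/5))²/2+(16/75)·(12/5))/1000 = 24/15625 m
Load 4 — point force P=13 kN at a=2 m (b=L-a=2):
  y_4 = -Pa(L-x)(2Lx-a²-x²)/(6LEI)  [x>a] = -13·2·(4-(12/5))·(2·4·(12/5)-2²-(12/5)²)/(6·4·1000) = -767/46875 m
Superposition: y = Σ y_i = 59861/5859375 m ≈ 0.010216 m

y(12/5) = 59861/5859375 m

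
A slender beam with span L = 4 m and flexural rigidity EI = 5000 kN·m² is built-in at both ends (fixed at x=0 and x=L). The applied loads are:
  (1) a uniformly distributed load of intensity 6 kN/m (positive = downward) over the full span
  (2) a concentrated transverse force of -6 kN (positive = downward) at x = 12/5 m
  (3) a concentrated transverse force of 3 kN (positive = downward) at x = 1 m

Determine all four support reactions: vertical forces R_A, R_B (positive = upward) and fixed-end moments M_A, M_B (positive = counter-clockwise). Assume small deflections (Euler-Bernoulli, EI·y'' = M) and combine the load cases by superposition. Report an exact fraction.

Load 1 — uniform load w=6 kN/m over full span:
  R_A = wL/2 = 6·4/2 = 12 kN
  M_A = wL²/12 = 6·4²/12 = 8 kN·m
  R_B = wL/2 = 6·4/2 = 12 kN
  M_B = -wL²/12 = -6·4²/12 = -8 kN·m
Load 2 — point force P=-6 kN at a=12/5 m (b=L-a=8/5):
  R_A = Pb²(3a+b)/L³ = (-6)·(8/5)²·(3·(12/5)+(8/5))/4³ = -264/125 kN
  M_A = Pab²/L² = (-6)·(12/5)·(8/5)²/4² = -288/125 kN·m
  R_B = Pa²(a+3b)/L³ = (-6)·(12/5)²·((12/5)+3·(8/5))/4³ = -486/125 kN
  M_B = -Pa²b/L² = -(-6)·(12/5)²·(8/5)/4² = 432/125 kN·m
Load 3 — point force P=3 kN at a=1 m (b=L-a=3):
  R_A = Pb²(3a+b)/L³ = 3·3²·(3·1+3)/4³ = 81/32 kN
  M_A = Pab²/L² = 3·1·3²/4² = 27/16 kN·m
  R_B = Pa²(a+3b)/L³ = 3·1²·(1+3·3)/4³ = 15/32 kN
  M_B = -Pa²b/L² = -3·1²·3/4² = -9/16 kN·m
Superposition: R_A = 49677/4000 kN, M_A = 14767/2000 kN·m, R_B = 34323/4000 kN, M_B = -10213/2000 kN·m

R_A = 49677/4000 kN, M_A = 14767/2000 kN·m, R_B = 34323/4000 kN, M_B = -10213/2000 kN·m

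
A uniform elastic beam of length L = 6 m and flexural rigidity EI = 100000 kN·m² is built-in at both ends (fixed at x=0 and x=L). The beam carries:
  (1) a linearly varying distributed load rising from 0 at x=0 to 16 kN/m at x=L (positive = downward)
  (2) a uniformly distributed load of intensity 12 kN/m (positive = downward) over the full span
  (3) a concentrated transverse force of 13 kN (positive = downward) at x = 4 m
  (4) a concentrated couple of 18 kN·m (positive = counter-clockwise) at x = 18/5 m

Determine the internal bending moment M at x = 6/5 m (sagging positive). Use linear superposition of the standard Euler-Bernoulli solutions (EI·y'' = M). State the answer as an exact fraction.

M(6/5) = -2414/375 kN·m

Load 1 — triangular load w₀=16 kN/m (0→w₀ over full span):
  M_1 = 3w₀Lx/20 - w₀L²/30 - w₀x³/(6L) = 3·16·6·(6/5)/20 - 16·6²/30 - 16·(6/5)³/(6·6) = -336/125 kN·m
Load 2 — uniform load w=12 kN/m over full span:
  M_2 = wLx/2 - wL²/12 - wx²/2 = 12·6·(6/5)/2 - 12·6²/12 - 12·(6/5)²/2 = -36/25 kN·m
Load 3 — point force P=13 kN at a=4 m (b=L-a=2):
  M_3 = Pb²(3a+b)x/L³ - Pab²/L²  [x≤a] = 13·2²·(3·4+2)·(6/5)/6³ - 13·4·2²/6² = -26/15 kN·m
Load 4 — applied couple M₀=18 kN·m at a=18/5 m (b=L-a=12/5):
  M_4 = R_Ax - M_A  [x≤a] with R_A=108/25, M_A=144/25 = (108/25)·(6/5) - (144/25) = -72/125 kN·m
Superposition: M = Σ M_i = -2414/375 kN·m ≈ -6.437333 kN·m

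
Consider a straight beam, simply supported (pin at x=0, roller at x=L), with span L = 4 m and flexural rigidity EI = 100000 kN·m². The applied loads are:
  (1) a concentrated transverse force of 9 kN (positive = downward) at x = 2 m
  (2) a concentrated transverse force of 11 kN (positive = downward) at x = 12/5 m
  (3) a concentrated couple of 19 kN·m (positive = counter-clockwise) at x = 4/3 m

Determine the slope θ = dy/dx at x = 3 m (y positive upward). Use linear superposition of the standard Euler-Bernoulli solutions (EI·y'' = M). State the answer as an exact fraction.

θ(3) = 77801/900000000 rad

Load 1 — point force P=9 kN at a=2 m (b=L-a=2):
  θ_1 = -Pa(2L²-6Lx+3x²+a²)/(6LEI)  [x>a] = -9·2·(2·4²-6·4·3+3·3²+2²)/(6·4·100000) = 27/400000 rad
Load 2 — point force P=11 kN at a=12/5 m (b=L-a=8/5):
  θ_2 = -Pa(2L²-6Lx+3x²+a²)/(6LEI)  [x>a] = -11·(12/5)·(2·4²-6·4·3+3·3²+(12/5)²)/(6·4·100000) = 1991/25000000 rad
Load 3 — applied couple M₀=19 kN·m at a=4/3 m (b=L-a=8/3):
  θ_3 = (M₀x²/(2L)-M₀(x-a)+C₁)/EI  [x>a] with C₁=M₀(3b²-L²)/(6L)=38/9 = (19·3²/(2·4)-19·(3-(4/3))+(38/9))/100000 = -437/7200000 rad
Superposition: θ = Σ θ_i = 77801/900000000 rad ≈ 0.000086 rad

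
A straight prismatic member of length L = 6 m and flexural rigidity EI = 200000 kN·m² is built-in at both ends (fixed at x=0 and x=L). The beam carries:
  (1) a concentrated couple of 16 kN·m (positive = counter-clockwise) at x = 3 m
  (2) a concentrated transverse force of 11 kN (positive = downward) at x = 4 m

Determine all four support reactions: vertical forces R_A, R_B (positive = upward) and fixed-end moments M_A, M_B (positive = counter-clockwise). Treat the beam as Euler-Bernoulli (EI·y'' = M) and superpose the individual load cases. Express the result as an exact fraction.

R_A = 185/27 kN, M_A = 80/9 kN·m, R_B = 112/27 kN, M_B = -52/9 kN·m

Load 1 — applied couple M₀=16 kN·m at a=3 m (b=L-a=3):
  R_A = 6M₀ab/L³ = 6·16·3·3/6³ = 4 kN
  M_A = M₀b(2a-b)/L² = 16·3·(2·3-3)/6² = 4 kN·m
  R_B = -6M₀ab/L³ = -6·16·3·3/6³ = -4 kN
  M_B = M₀a(2b-a)/L² = 16·3·(2·3-3)/6² = 4 kN·m
Load 2 — point force P=11 kN at a=4 m (b=L-a=2):
  R_A = Pb²(3a+b)/L³ = 11·2²·(3·4+2)/6³ = 77/27 kN
  M_A = Pab²/L² = 11·4·2²/6² = 44/9 kN·m
  R_B = Pa²(a+3b)/L³ = 11·4²·(4+3·2)/6³ = 220/27 kN
  M_B = -Pa²b/L² = -11·4²·2/6² = -88/9 kN·m
Superposition: R_A = 185/27 kN, M_A = 80/9 kN·m, R_B = 112/27 kN, M_B = -52/9 kN·m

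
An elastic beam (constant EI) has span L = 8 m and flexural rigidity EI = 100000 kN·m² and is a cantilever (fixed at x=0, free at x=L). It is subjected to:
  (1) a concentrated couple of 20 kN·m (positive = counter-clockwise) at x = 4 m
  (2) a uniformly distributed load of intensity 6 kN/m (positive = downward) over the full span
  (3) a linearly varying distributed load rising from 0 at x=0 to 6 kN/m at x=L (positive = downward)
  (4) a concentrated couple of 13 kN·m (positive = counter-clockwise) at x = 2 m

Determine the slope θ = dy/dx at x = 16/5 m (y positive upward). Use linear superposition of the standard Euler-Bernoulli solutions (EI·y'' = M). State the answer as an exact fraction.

Load 1 — applied couple M₀=20 kN·m at a=4 m (b=L-a=4):
  θ_1 = M₀x/EI  [x≤a] = 20·(16/5)/100000 = 2/3125 rad
Load 2 — uniform load w=6 kN/m over full span:
  θ_2 = -wx(x²-3Lx+3L²)/(6EI) = -6·(16/5)·((16/5)²-3·8·(16/5)+3·8²)/(6·100000) = -1568/390625 rad
Load 3 — triangular load w₀=6 kN/m (0→w₀ over full span):
  θ_3 = (w₀Lx²/4-w₀L²x/3-w₀x⁴/(24L))/EI = (6·8·(16/5)²/4-6·8²·(16/5)/3-6·(16/5)⁴/(24·8))/100000 = -5664/1953125 rad
Load 4 — applied couple M₀=13 kN·m at a=2 m (b=L-a=6):
  θ_4 = M₀a/EI  [x>a] = 13·2/100000 = 13/50000 rad
Superposition: θ = Σ θ_i = -187939/31250000 rad ≈ -0.006014 rad

θ(16/5) = -187939/31250000 rad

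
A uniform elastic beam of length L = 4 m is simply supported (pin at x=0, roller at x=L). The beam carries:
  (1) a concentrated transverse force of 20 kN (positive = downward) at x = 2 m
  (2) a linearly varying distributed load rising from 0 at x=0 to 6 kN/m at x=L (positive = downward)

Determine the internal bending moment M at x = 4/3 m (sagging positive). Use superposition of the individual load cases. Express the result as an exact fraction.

Load 1 — point force P=20 kN at a=2 m (b=L-a=2):
  M_1 = Pbx/L  [x≤a] = 20·2·(4/3)/4 = 40/3 kN·m
Load 2 — triangular load w₀=6 kN/m (0→w₀ over full span):
  M_2 = w₀Lx/6 - w₀x³/(6L) = 6·4·(4/3)/6 - 6·(4/3)³/(6·4) = 128/27 kN·m
Superposition: M = Σ M_i = 488/27 kN·m ≈ 18.074074 kN·m

M(4/3) = 488/27 kN·m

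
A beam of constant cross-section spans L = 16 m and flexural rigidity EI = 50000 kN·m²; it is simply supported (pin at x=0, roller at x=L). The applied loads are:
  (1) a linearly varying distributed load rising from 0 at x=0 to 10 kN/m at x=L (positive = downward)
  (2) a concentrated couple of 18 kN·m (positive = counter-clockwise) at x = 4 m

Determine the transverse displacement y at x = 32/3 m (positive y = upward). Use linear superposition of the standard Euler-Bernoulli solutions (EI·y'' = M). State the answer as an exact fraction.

y(32/3) = -165899/2278125 m

Load 1 — triangular load w₀=10 kN/m (0→w₀ over full span):
  y_1 = -w₀x(7L⁴-10L²x²+3x⁴)/(360LEI) = -10·(32/3)·(7·16⁴-10·16²·(32/3)²+3·(32/3)⁴)/(360·16·50000) = -34816/455625 m
Load 2 — applied couple M₀=18 kN·m at a=4 m (b=L-a=12):
  y_2 = (M₀x³/(6L)-M₀(x-a)²/2+C₁x)/EI  [x>a] with C₁=M₀(3b²-L²)/(6L)=33 = (18·(32/3)³/(6·16)-18·((32/3)-4)²/2+33·(32/3))/50000 = 101/28125 m
Superposition: y = Σ y_i = -165899/2278125 m ≈ -0.072823 m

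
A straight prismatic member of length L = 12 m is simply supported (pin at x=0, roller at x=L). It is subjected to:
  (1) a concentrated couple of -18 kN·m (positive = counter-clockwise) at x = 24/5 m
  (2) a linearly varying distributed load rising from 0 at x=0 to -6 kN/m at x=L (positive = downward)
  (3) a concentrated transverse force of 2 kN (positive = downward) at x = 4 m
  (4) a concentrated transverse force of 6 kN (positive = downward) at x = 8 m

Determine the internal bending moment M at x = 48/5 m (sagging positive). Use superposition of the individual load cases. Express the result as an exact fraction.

Load 1 — applied couple M₀=-18 kN·m at a=24/5 m (b=L-a=36/5):
  M_1 = M₀x/L - M₀  [x>a] = (-18)·(48/5)/12 - (-18) = 18/5 kN·m
Load 2 — triangular load w₀=-6 kN/m (0→w₀ over full span):
  M_2 = w₀Lx/6 - w₀x³/(6L) = (-6)·12·(48/5)/6 - (-6)·(48/5)³/(6·12) = -5184/125 kN·m
Load 3 — point force P=2 kN at a=4 m (b=L-a=8):
  M_3 = Pa(L-x)/L  [x>a] = 2·4·(12-(48/5))/12 = 8/5 kN·m
Load 4 — point force P=6 kN at a=8 m (b=L-a=4):
  M_4 = Pa(L-x)/L  [x>a] = 6·8·(12-(48/5))/12 = 48/5 kN·m
Superposition: M = Σ M_i = -3334/125 kN·m ≈ -26.672000 kN·m

M(48/5) = -3334/125 kN·m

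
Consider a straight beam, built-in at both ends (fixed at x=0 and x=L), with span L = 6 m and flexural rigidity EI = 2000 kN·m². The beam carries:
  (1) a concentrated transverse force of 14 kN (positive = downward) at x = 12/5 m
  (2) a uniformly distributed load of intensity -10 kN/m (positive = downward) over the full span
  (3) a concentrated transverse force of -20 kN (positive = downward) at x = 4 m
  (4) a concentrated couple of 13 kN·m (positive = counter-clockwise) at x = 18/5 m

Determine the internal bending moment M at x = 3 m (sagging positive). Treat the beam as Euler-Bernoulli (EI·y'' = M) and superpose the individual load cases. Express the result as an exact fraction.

Load 1 — point force P=14 kN at a=12/5 m (b=L-a=18/5):
  M_1 = Pa²(a+3b)(L-x)/L³ - Pa²b/L²  [x>a] = 14·(12/5)²·((12/5)+3·(18/5))·(6-3)/6³ - 14·(12/5)²·(18/5)/6² = 168/25 kN·m
Load 2 — uniform load w=-10 kN/m over full span:
  M_2 = wLx/2 - wL²/12 - wx²/2 = (-10)·6·3/2 - (-10)·6²/12 - (-10)·3²/2 = -15 kN·m
Load 3 — point force P=-20 kN at a=4 m (b=L-a=2):
  M_3 = Pb²(3a+b)x/L³ - Pab²/L²  [x≤a] = (-20)·2²·(3·4+2)·3/6³ - (-20)·4·2²/6² = -20/3 kN·m
Load 4 — applied couple M₀=13 kN·m at a=18/5 m (b=L-a=12/5):
  M_4 = R_Ax - M_A  [x≤a] with R_A=78/25, M_A=104/25 = (78/25)·3 - (104/25) = 26/5 kN·m
Superposition: M = Σ M_i = -731/75 kN·m ≈ -9.746667 kN·m

M(3) = -731/75 kN·m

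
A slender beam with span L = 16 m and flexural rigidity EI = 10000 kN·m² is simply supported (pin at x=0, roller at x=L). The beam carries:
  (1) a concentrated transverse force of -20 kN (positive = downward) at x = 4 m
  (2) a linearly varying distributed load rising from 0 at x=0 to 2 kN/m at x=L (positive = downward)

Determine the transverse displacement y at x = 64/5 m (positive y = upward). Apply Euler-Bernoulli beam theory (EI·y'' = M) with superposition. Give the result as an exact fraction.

y(64/5) = 234424/29296875 m

Load 1 — point force P=-20 kN at a=4 m (b=L-a=12):
  y_1 = -Pa(L-x)(2Lx-a²-x²)/(6LEI)  [x>a] = -(-20)·4·(16-(64/5))·(2·16·(64/5)-4²-(64/5)²)/(6·16·10000) = 2872/46875 m
Load 2 — triangular load w₀=2 kN/m (0→w₀ over full span):
  y_2 = -w₀x(7L⁴-10L²x²+3x⁴)/(360LEI) = -2·(64/5)·(7·16⁴-10·16²·(64/5)²+3·(64/5)⁴)/(360·16·10000) = -520192/9765625 m
Superposition: y = Σ y_i = 234424/29296875 m ≈ 0.008002 m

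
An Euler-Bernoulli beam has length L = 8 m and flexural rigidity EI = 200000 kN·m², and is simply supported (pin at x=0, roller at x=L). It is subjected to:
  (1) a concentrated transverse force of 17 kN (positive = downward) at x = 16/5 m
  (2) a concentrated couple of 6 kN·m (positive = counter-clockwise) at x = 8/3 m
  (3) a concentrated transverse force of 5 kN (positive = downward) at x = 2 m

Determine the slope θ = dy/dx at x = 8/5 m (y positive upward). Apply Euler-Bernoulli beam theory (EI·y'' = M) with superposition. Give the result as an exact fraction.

Load 1 — point force P=17 kN at a=16/5 m (b=L-a=24/5):
  θ_1 = -Pb(L²-b²-3x²)/(6LEI)  [x≤a] = -17·(24/5)·(8²-(24/5)²-3·(8/5)²)/(6·8·200000) = -221/781250 rad
Load 2 — applied couple M₀=6 kN·m at a=8/3 m (b=L-a=16/3):
  θ_2 = (M₀x²/(2L)+C₁)/EI  [x≤a] with C₁=M₀(3b²-L²)/(6L)=8/3 = (6·(8/5)²/(2·8)+(8/3))/200000 = 17/937500 rad
Load 3 — point force P=5 kN at a=2 m (b=L-a=6):
  θ_3 = -Pb(L²-b²-3x²)/(6LEI)  [x≤a] = -5·6·(8²-6²-3·(8/5)²)/(6·8·200000) = -127/2000000 rad
Superposition: θ = Σ θ_i = -49237/150000000 rad ≈ -0.000328 rad

θ(8/5) = -49237/150000000 rad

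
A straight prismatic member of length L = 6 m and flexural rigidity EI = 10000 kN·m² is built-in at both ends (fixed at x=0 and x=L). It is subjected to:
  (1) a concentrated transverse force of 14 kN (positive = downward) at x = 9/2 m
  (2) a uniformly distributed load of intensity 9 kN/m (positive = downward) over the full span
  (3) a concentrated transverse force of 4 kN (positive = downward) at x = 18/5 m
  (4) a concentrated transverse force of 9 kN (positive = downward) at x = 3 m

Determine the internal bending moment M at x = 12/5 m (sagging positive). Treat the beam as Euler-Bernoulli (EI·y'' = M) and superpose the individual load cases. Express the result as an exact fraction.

M(12/5) = 183177/10000 kN·m

Load 1 — point force P=14 kN at a=9/2 m (b=L-a=3/2):
  M_1 = Pb²(3a+b)x/L³ - Pab²/L²  [x≤a] = 14·(3/2)²·(3·(9/2)+(3/2))·(12/5)/6³ - 14·(9/2)·(3/2)²/6² = 21/16 kN·m
Load 2 — uniform load w=9 kN/m over full span:
  M_2 = wLx/2 - wL²/12 - wx²/2 = 9·6·(12/5)/2 - 9·6²/12 - 9·(12/5)²/2 = 297/25 kN·m
Load 3 — point force P=4 kN at a=18/5 m (b=L-a=12/5):
  M_3 = Pb²(3a+b)x/L³ - Pab²/L²  [x≤a] = 4·(12/5)²·(3·(18/5)+(12/5))·(12/5)/6³ - 4·(18/5)·(12/5)²/6² = 672/625 kN·m
Load 4 — point force P=9 kN at a=3 m (b=L-a=3):
  M_4 = Pb²(3a+b)x/L³ - Pab²/L²  [x≤a] = 9·3²·(3·3+3)·(12/5)/6³ - 9·3·3²/6² = 81/20 kN·m
Superposition: M = Σ M_i = 183177/10000 kN·m ≈ 18.317700 kN·m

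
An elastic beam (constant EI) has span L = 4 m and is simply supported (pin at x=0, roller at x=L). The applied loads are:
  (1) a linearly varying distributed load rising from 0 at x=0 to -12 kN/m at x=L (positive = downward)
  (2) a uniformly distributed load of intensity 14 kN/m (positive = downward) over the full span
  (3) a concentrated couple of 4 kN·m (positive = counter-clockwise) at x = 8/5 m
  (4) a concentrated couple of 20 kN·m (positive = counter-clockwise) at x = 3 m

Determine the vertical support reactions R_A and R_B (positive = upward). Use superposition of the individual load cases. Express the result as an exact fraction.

Load 1 — triangular load w₀=-12 kN/m (0→w₀ over full span):
  R_A = w₀L/6 = (-12)·4/6 = -8 kN
  R_B = w₀L/3 = (-12)·4/3 = -16 kN
Load 2 — uniform load w=14 kN/m over full span:
  R_A = wL/2 = 14·4/2 = 28 kN
  R_B = wL/2 = 14·4/2 = 28 kN
Load 3 — applied couple M₀=4 kN·m at a=8/5 m (b=L-a=12/5):
  R_A = M₀/L = 4/4 = 1 kN
  R_B = -M₀/L = -4/4 = -1 kN
Load 4 — applied couple M₀=20 kN·m at a=3 m (b=L-a=1):
  R_A = M₀/L = 20/4 = 5 kN
  R_B = -M₀/L = -20/4 = -5 kN
Superposition: R_A = 26 kN, R_B = 6 kN

R_A = 26 kN, R_B = 6 kN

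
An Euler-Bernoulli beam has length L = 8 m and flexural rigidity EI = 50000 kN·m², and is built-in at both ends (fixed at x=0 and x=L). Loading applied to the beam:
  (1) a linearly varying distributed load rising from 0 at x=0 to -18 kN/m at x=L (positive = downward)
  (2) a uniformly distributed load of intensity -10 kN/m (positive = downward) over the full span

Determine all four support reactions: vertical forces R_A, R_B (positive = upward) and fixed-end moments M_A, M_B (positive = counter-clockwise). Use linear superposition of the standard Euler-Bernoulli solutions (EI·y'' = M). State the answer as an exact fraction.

R_A = -308/5 kN, M_A = -1376/15 kN·m, R_B = -452/5 kN, M_B = 1664/15 kN·m

Load 1 — triangular load w₀=-18 kN/m (0→w₀ over full span):
  R_A = 3w₀L/20 = 3·(-18)·8/20 = -108/5 kN
  M_A = w₀L²/30 = (-18)·8²/30 = -192/5 kN·m
  R_B = 7w₀L/20 = 7·(-18)·8/20 = -252/5 kN
  M_B = -w₀L²/20 = -(-18)·8²/20 = 288/5 kN·m
Load 2 — uniform load w=-10 kN/m over full span:
  R_A = wL/2 = (-10)·8/2 = -40 kN
  M_A = wL²/12 = (-10)·8²/12 = -160/3 kN·m
  R_B = wL/2 = (-10)·8/2 = -40 kN
  M_B = -wL²/12 = -(-10)·8²/12 = 160/3 kN·m
Superposition: R_A = -308/5 kN, M_A = -1376/15 kN·m, R_B = -452/5 kN, M_B = 1664/15 kN·m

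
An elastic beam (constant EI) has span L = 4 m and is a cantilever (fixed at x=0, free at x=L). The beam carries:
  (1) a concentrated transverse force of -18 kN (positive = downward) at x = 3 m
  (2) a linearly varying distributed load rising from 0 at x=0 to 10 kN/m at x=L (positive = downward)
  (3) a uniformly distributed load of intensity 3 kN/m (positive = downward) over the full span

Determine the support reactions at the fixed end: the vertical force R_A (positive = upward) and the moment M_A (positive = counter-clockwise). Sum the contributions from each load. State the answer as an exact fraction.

R_A = 14 kN, M_A = 70/3 kN·m

Load 1 — point force P=-18 kN at a=3 m (b=L-a=1):
  R_A = P = (-18) = -18 kN
  M_A = Pa = (-18)·3 = -54 kN·m
Load 2 — triangular load w₀=10 kN/m (0→w₀ over full span):
  R_A = w₀L/2 = 10·4/2 = 20 kN
  M_A = w₀L²/3 = 10·4²/3 = 160/3 kN·m
Load 3 — uniform load w=3 kN/m over full span:
  R_A = wL = 3·4 = 12 kN
  M_A = wL²/2 = 3·4²/2 = 24 kN·m
Superposition: R_A = 14 kN, M_A = 70/3 kN·m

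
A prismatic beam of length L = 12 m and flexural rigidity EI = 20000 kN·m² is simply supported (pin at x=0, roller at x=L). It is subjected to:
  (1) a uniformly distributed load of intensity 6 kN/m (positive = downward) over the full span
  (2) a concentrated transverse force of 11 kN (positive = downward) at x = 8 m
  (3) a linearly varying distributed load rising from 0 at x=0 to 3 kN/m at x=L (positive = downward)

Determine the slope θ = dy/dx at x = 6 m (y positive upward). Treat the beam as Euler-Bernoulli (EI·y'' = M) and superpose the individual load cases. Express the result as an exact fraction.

θ(6) = -1667/1800000 rad

Load 1 — uniform load w=6 kN/m over full span:
  θ_1 = -w(L³-6Lx²+4x³)/(24EI) = -6·(12³-6·12·6²+4·6³)/(24·20000) = 0 rad
Load 2 — point force P=11 kN at a=8 m (b=L-a=4):
  θ_2 = -Pb(L²-b²-3x²)/(6LEI)  [x≤a] = -11·4·(12²-4²-3·6²)/(6·12·20000) = -11/18000 rad
Load 3 — triangular load w₀=3 kN/m (0→w₀ over full span):
  θ_3 = -w₀(7L⁴-30L²x²+15x⁴)/(360LEI) = -3·(7·12⁴-30·12²·6²+15·6⁴)/(360·12·20000) = -63/200000 rad
Superposition: θ = Σ θ_i = -1667/1800000 rad ≈ -0.000926 rad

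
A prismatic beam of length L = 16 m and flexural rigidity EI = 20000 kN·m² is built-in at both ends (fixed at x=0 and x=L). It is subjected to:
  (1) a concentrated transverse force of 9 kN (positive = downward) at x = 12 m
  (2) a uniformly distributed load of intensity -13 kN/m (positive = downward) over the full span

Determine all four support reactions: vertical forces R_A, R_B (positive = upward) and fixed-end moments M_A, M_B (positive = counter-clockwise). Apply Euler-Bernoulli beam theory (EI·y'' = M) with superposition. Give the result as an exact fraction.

Load 1 — point force P=9 kN at a=12 m (b=L-a=4):
  R_A = Pb²(3a+b)/L³ = 9·4²·(3·12+4)/16³ = 45/32 kN
  M_A = Pab²/L² = 9·12·4²/16² = 27/4 kN·m
  R_B = Pa²(a+3b)/L³ = 9·12²·(12+3·4)/16³ = 243/32 kN
  M_B = -Pa²b/L² = -9·12²·4/16² = -81/4 kN·m
Load 2 — uniform load w=-13 kN/m over full span:
  R_A = wL/2 = (-13)·16/2 = -104 kN
  M_A = wL²/12 = (-13)·16²/12 = -832/3 kN·m
  R_B = wL/2 = (-13)·16/2 = -104 kN
  M_B = -wL²/12 = -(-13)·16²/12 = 832/3 kN·m
Superposition: R_A = -3283/32 kN, M_A = -3247/12 kN·m, R_B = -3085/32 kN, M_B = 3085/12 kN·m

R_A = -3283/32 kN, M_A = -3247/12 kN·m, R_B = -3085/32 kN, M_B = 3085/12 kN·m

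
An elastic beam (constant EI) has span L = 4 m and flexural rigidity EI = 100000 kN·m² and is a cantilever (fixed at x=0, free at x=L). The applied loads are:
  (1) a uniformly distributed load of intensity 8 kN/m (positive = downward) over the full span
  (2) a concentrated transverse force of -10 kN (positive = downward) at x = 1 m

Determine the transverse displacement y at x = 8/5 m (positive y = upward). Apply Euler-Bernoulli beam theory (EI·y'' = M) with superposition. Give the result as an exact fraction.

y(8/5) = -104861/187500000 m

Load 1 — uniform load w=8 kN/m over full span:
  y_1 = -wx²(x²-4Lx+6L²)/(24EI) = -8·(8/5)²·((8/5)²-4·4·(8/5)+6·4²)/(24·100000) = -1216/1953125 m
Load 2 — point force P=-10 kN at a=1 m (b=L-a=3):
  y_2 = -Pa²(3x-a)/(6EI)  [x>a] = -(-10)·1²·(3·(8/5)-1)/(6·100000) = 19/300000 m
Superposition: y = Σ y_i = -104861/187500000 m ≈ -0.000559 m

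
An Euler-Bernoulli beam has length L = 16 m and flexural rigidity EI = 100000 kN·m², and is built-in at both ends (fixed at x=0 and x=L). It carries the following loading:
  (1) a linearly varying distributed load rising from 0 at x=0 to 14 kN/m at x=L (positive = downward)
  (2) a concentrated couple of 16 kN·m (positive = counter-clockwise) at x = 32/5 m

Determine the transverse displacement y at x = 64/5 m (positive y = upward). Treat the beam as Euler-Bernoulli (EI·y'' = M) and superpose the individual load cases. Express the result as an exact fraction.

Load 1 — triangular load w₀=14 kN/m (0→w₀ over full span):
  y_1 = -w₀x²(L-x)²(x+2L)/(120LEI) = -14·(64/5)²·(16-(64/5))²·((64/5)+2·16)/(120·16·100000) = -802816/146484375 m
Load 2 — applied couple M₀=16 kN·m at a=32/5 m (b=L-a=48/5):
  y_2 = (R_Ax³/6 - M_Ax²/2 - M₀(x-a)²/2)/EI  [x>a] with R_A=36/25, M_A=48/25 = ((36/25)·(64/5)³/6 - (48/25)·(64/5)²/2 - 16·((64/5)-(32/5))²/2)/100000 = 1792/9765625 m
Superposition: y = Σ y_i = -775936/146484375 m ≈ -0.005297 m

y(64/5) = -775936/146484375 m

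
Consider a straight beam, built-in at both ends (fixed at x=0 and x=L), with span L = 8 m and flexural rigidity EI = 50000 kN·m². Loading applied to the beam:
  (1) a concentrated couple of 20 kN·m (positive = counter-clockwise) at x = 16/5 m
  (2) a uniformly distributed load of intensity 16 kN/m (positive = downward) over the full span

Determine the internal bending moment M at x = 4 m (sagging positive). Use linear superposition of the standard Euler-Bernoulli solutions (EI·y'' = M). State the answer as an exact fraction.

M(4) = 104/3 kN·m

Load 1 — applied couple M₀=20 kN·m at a=16/5 m (b=L-a=24/5):
  M_1 = R_Ax - M_A - M₀  [x>a] with R_A=18/5, M_A=12/5 = (18/5)·4 - (12/5) - 20 = -8 kN·m
Load 2 — uniform load w=16 kN/m over full span:
  M_2 = wLx/2 - wL²/12 - wx²/2 = 16·8·4/2 - 16·8²/12 - 16·4²/2 = 128/3 kN·m
Superposition: M = Σ M_i = 104/3 kN·m ≈ 34.666667 kN·m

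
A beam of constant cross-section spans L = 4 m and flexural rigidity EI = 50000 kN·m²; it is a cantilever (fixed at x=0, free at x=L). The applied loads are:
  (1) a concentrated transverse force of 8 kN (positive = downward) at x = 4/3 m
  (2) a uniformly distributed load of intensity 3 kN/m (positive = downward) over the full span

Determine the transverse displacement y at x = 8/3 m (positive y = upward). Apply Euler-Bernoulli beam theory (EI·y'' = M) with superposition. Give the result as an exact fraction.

Load 1 — point force P=8 kN at a=4/3 m (b=L-a=8/3):
  y_1 = -Pa²(3x-a)/(6EI)  [x>a] = -8·(4/3)²·(3·(8/3)-(4/3))/(6·50000) = -16/50625 m
Load 2 — uniform load w=3 kN/m over full span:
  y_2 = -wx²(x²-4Lx+6L²)/(24EI) = -3·(8/3)²·((8/3)²-4·4·(8/3)+6·4²)/(24·50000) = -272/253125 m
Superposition: y = Σ y_i = -352/253125 m ≈ -0.001391 m

y(8/3) = -352/253125 m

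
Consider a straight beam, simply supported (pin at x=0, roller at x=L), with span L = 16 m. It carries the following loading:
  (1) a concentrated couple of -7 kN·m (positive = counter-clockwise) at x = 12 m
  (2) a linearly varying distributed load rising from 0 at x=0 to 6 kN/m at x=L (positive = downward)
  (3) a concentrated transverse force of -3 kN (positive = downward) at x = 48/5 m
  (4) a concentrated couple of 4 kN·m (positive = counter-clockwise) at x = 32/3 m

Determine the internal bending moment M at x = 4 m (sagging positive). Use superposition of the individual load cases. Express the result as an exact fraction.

M(4) = 1089/20 kN·m

Load 1 — applied couple M₀=-7 kN·m at a=12 m (b=L-a=4):
  M_1 = M₀x/L  [x≤a] = (-7)·4/16 = -7/4 kN·m
Load 2 — triangular load w₀=6 kN/m (0→w₀ over full span):
  M_2 = w₀Lx/6 - w₀x³/(6L) = 6·16·4/6 - 6·4³/(6·16) = 60 kN·m
Load 3 — point force P=-3 kN at a=48/5 m (b=L-a=32/5):
  M_3 = Pbx/L  [x≤a] = (-3)·(32/5)·4/16 = -24/5 kN·m
Load 4 — applied couple M₀=4 kN·m at a=32/3 m (b=L-a=16/3):
  M_4 = M₀x/L  [x≤a] = 4·4/16 = 1 kN·m
Superposition: M = Σ M_i = 1089/20 kN·m ≈ 54.450000 kN·m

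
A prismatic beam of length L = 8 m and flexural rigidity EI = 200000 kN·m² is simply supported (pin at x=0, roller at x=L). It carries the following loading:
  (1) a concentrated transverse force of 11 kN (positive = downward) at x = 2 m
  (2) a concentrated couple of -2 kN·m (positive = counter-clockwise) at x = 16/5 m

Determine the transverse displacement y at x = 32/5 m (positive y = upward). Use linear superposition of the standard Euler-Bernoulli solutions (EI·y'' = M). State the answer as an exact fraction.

y(32/5) = -4141/18750000 m

Load 1 — point force P=11 kN at a=2 m (b=L-a=6):
  y_1 = -Pa(L-x)(2Lx-a²-x²)/(6LEI)  [x>a] = -11·2·(8-(32/5))·(2·8·(32/5)-2²-(32/5)²)/(6·8·200000) = -3949/18750000 m
Load 2 — applied couple M₀=-2 kN·m at a=16/5 m (b=L-a=24/5):
  y_2 = (M₀x³/(6L)-M₀(x-a)²/2+C₁x)/EI  [x>a] with C₁=M₀(3b²-L²)/(6L)=-16/75 = ((-2)·(32/5)³/(6·8)-(-2)·((32/5)-(16/5))²/2+(-16/75)·(32/5))/200000 = -4/390625 m
Superposition: y = Σ y_i = -4141/18750000 m ≈ -0.000221 m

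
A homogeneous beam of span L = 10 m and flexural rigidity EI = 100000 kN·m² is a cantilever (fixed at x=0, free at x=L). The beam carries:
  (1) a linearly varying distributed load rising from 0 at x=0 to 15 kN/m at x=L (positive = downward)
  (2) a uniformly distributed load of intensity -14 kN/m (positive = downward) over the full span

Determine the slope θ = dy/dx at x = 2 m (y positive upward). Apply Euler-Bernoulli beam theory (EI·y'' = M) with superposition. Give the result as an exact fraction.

θ(2) = 863/300000 rad

Load 1 — triangular load w₀=15 kN/m (0→w₀ over full span):
  θ_1 = (w₀Lx²/4-w₀L²x/3-w₀x⁴/(24L))/EI = (15·10·2²/4-15·10²·2/3-15·2⁴/(24·10))/100000 = -851/100000 rad
Load 2 — uniform load w=-14 kN/m over full span:
  θ_2 = -wx(x²-3Lx+3L²)/(6EI) = -(-14)·2·(2²-3·10·2+3·10²)/(6·100000) = 427/37500 rad
Superposition: θ = Σ θ_i = 863/300000 rad ≈ 0.002877 rad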